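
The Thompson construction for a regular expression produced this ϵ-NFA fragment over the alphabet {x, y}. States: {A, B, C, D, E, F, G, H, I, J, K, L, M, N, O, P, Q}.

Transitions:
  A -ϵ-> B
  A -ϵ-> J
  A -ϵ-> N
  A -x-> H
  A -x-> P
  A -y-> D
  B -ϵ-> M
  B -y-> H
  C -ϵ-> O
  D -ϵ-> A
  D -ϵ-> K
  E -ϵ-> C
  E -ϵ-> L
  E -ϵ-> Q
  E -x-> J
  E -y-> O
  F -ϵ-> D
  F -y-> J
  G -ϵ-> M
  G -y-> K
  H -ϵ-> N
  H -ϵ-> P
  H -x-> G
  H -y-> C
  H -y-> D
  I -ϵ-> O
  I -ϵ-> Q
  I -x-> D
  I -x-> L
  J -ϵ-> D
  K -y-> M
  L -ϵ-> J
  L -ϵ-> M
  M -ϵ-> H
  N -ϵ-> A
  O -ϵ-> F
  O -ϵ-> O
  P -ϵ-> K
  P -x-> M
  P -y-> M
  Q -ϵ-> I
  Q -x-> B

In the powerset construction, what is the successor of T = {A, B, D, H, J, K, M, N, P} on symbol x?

{A, B, D, G, H, J, K, M, N, P}

A on x → {H, P}.
H on x → {G}.
P on x → {M}.
No x-transition from B, D, J, K, M, N.
Union after reading x: {G, H, M, P}.
Now take the ϵ-closure:
From H via ϵ: add N.
From P via ϵ: add K.
From N via ϵ: add A.
From A via ϵ: add B, J.
From J via ϵ: add D.
No new states can be added; the closed set is {A, B, D, G, H, J, K, M, N, P}.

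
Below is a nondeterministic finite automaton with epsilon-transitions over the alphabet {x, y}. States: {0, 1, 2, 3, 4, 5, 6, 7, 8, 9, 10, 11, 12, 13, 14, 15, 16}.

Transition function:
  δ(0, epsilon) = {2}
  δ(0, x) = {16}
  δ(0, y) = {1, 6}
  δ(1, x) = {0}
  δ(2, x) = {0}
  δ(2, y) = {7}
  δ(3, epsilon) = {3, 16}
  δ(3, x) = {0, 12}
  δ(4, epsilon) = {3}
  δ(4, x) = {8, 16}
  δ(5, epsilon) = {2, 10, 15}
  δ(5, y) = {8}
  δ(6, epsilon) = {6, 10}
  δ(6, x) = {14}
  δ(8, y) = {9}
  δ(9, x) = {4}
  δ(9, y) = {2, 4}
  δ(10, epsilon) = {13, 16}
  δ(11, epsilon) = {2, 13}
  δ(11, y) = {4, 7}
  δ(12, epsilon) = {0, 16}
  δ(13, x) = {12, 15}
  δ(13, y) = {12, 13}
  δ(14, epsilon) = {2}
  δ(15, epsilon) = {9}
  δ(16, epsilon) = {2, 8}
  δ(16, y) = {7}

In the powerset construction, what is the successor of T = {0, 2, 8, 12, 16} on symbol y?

{1, 2, 6, 7, 8, 9, 10, 13, 16}

0 on y → {1, 6}.
2 on y → {7}.
8 on y → {9}.
16 on y → {7}.
No y-transition from 12.
Union after reading y: {1, 6, 7, 9}.
Now take the epsilon-closure:
From 6 via epsilon: add 10.
From 10 via epsilon: add 13, 16.
From 16 via epsilon: add 2, 8.
No new states can be added; the closed set is {1, 2, 6, 7, 8, 9, 10, 13, 16}.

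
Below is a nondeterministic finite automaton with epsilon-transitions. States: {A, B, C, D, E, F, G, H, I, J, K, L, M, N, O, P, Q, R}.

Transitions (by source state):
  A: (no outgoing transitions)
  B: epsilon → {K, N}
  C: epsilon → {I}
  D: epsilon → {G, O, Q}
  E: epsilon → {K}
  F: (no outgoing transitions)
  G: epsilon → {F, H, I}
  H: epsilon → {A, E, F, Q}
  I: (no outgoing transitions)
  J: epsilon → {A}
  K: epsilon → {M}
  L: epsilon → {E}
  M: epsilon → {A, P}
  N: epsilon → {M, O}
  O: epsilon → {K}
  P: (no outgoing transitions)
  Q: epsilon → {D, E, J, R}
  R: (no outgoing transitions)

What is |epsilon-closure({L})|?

6

Start with {L}.
From L via epsilon: add E.
From E via epsilon: add K.
From K via epsilon: add M.
From M via epsilon: add A, P.
epsilon-closure = {A, E, K, L, M, P}, which has 6 states.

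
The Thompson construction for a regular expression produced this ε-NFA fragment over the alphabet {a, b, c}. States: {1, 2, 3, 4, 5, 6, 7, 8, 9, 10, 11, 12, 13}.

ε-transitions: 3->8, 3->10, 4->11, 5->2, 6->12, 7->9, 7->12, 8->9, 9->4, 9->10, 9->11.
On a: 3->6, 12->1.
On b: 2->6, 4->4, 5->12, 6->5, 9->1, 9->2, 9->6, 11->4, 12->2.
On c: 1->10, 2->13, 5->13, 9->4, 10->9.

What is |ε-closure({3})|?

6

Start with {3}.
From 3 via ε: add 8, 10.
From 8 via ε: add 9.
From 9 via ε: add 4, 11.
ε-closure = {3, 4, 8, 9, 10, 11}, which has 6 states.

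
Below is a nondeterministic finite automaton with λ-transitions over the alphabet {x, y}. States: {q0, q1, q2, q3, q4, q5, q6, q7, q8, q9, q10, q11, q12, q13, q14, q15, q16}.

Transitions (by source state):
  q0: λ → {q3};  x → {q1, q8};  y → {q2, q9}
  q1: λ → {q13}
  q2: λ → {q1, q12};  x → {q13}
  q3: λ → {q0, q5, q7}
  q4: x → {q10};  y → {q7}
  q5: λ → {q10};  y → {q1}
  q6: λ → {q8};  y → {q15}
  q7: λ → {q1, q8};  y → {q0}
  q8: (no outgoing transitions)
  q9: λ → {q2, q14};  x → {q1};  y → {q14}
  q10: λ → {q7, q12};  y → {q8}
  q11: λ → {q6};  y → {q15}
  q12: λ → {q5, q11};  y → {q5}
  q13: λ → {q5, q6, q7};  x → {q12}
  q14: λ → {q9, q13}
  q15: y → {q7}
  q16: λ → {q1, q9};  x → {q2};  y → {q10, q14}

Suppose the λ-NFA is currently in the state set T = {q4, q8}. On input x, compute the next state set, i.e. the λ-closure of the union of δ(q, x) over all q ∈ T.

q4 on x → {q10}.
No x-transition from q8.
Union after reading x: {q10}.
Now take the λ-closure:
From q10 via λ: add q7, q12.
From q7 via λ: add q1, q8.
From q12 via λ: add q5, q11.
From q1 via λ: add q13.
From q11 via λ: add q6.
No new states can be added; the closed set is {q1, q5, q6, q7, q8, q10, q11, q12, q13}.

{q1, q5, q6, q7, q8, q10, q11, q12, q13}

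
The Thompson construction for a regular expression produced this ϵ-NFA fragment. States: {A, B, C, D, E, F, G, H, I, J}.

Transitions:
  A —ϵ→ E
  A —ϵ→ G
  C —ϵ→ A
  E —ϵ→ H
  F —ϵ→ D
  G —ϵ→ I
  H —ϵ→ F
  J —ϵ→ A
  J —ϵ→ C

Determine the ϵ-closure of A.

{A, D, E, F, G, H, I}

Start with {A}.
From A via ϵ: add E, G.
From E via ϵ: add H.
From G via ϵ: add I.
From H via ϵ: add F.
From F via ϵ: add D.
No new states can be added; the closed set is {A, D, E, F, G, H, I}.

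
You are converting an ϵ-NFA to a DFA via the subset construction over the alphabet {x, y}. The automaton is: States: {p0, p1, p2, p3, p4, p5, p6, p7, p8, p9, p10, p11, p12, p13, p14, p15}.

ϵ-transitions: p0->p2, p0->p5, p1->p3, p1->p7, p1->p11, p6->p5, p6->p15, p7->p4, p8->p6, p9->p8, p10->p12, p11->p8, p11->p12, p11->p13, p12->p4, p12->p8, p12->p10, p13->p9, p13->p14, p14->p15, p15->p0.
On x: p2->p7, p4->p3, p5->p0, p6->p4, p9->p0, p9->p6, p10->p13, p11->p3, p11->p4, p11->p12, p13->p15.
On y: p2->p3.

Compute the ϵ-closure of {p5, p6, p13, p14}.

{p0, p2, p5, p6, p8, p9, p13, p14, p15}

Start with {p5, p6, p13, p14}.
From p6 via ϵ: add p15.
From p13 via ϵ: add p9.
From p9 via ϵ: add p8.
From p15 via ϵ: add p0.
From p0 via ϵ: add p2.
No new states can be added; the closed set is {p0, p2, p5, p6, p8, p9, p13, p14, p15}.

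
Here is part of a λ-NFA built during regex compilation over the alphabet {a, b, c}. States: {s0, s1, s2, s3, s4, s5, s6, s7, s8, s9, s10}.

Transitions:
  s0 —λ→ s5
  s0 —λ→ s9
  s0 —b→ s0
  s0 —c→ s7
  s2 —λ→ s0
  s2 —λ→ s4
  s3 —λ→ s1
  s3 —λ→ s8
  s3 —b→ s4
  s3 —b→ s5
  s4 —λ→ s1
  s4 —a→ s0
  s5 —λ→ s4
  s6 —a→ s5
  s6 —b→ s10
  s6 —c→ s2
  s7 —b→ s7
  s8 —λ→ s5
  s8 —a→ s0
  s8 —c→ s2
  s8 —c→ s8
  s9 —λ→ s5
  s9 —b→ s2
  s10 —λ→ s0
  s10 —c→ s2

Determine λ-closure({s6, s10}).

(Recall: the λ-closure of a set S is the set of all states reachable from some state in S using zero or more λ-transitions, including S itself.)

Start with {s6, s10}.
From s10 via λ: add s0.
From s0 via λ: add s5, s9.
From s5 via λ: add s4.
From s4 via λ: add s1.
No new states can be added; the closed set is {s0, s1, s4, s5, s6, s9, s10}.

{s0, s1, s4, s5, s6, s9, s10}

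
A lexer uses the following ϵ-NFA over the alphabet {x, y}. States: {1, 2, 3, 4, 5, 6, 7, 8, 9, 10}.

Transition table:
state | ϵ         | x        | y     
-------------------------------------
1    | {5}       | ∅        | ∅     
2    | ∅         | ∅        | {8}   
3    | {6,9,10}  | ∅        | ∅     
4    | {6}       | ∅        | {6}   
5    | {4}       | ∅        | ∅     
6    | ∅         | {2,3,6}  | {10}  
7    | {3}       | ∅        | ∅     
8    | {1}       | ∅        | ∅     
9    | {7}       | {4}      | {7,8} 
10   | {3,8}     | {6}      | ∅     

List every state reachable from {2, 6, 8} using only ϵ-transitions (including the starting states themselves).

Start with {2, 6, 8}.
From 8 via ϵ: add 1.
From 1 via ϵ: add 5.
From 5 via ϵ: add 4.
No new states can be added; the closed set is {1, 2, 4, 5, 6, 8}.

{1, 2, 4, 5, 6, 8}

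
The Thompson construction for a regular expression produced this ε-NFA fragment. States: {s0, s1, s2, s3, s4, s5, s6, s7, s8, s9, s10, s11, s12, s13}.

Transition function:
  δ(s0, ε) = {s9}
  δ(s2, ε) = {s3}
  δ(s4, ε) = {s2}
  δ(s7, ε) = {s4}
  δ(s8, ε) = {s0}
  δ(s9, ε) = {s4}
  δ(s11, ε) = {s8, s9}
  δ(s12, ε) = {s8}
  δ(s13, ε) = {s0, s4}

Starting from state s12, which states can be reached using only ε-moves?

Start with {s12}.
From s12 via ε: add s8.
From s8 via ε: add s0.
From s0 via ε: add s9.
From s9 via ε: add s4.
From s4 via ε: add s2.
From s2 via ε: add s3.
No new states can be added; the closed set is {s0, s2, s3, s4, s8, s9, s12}.

{s0, s2, s3, s4, s8, s9, s12}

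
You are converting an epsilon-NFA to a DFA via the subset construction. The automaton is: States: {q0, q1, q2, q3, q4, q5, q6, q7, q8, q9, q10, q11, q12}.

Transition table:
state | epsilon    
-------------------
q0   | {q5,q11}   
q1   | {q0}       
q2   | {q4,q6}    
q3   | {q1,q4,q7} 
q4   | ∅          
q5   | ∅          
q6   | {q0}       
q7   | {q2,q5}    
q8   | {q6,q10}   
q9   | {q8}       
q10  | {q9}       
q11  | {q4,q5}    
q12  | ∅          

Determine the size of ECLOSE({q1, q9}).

Start with {q1, q9}.
From q1 via epsilon: add q0.
From q9 via epsilon: add q8.
From q0 via epsilon: add q5, q11.
From q8 via epsilon: add q6, q10.
From q11 via epsilon: add q4.
epsilon-closure = {q0, q1, q4, q5, q6, q8, q9, q10, q11}, which has 9 states.

9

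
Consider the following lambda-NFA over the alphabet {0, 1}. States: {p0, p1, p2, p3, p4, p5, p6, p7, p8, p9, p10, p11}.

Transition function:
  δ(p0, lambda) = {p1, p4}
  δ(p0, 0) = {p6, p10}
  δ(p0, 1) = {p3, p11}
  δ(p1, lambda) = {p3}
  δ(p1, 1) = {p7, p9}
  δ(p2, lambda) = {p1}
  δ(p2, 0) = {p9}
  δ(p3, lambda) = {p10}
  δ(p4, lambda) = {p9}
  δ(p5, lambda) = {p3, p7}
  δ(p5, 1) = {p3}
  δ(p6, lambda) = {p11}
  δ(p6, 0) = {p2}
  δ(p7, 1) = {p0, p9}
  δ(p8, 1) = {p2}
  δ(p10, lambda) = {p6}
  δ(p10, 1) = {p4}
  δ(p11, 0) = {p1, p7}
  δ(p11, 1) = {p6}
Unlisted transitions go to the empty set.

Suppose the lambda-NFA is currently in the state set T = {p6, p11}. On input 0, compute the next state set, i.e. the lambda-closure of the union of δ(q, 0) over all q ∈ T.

p6 on 0 → {p2}.
p11 on 0 → {p1, p7}.
Union after reading 0: {p1, p2, p7}.
Now take the lambda-closure:
From p1 via lambda: add p3.
From p3 via lambda: add p10.
From p10 via lambda: add p6.
From p6 via lambda: add p11.
No new states can be added; the closed set is {p1, p2, p3, p6, p7, p10, p11}.

{p1, p2, p3, p6, p7, p10, p11}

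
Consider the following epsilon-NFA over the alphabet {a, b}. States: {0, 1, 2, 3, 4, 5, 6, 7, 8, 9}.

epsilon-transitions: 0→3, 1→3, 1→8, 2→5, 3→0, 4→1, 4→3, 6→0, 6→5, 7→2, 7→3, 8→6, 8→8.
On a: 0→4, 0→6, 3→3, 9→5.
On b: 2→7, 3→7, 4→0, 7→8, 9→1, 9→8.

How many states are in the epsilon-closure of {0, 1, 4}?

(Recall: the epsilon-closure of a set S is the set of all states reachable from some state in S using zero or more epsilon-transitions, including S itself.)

Start with {0, 1, 4}.
From 0 via epsilon: add 3.
From 1 via epsilon: add 8.
From 8 via epsilon: add 6.
From 6 via epsilon: add 5.
epsilon-closure = {0, 1, 3, 4, 5, 6, 8}, which has 7 states.

7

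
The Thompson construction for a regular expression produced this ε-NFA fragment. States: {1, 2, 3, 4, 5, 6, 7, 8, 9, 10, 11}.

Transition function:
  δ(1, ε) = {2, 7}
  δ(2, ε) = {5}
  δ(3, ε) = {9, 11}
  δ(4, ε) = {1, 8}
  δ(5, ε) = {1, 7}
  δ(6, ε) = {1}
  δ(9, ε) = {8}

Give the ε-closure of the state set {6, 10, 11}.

{1, 2, 5, 6, 7, 10, 11}

Start with {6, 10, 11}.
From 6 via ε: add 1.
From 1 via ε: add 2, 7.
From 2 via ε: add 5.
No new states can be added; the closed set is {1, 2, 5, 6, 7, 10, 11}.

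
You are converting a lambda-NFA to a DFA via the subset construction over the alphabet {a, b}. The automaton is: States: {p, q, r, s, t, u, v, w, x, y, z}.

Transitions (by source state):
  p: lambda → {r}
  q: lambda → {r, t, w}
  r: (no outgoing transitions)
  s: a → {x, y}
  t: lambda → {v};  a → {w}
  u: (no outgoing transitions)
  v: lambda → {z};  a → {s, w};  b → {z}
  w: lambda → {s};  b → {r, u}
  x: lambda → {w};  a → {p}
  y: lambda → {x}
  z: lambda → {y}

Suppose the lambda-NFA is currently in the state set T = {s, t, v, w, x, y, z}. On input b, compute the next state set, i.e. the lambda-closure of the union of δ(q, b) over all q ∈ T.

{r, s, u, w, x, y, z}

v on b → {z}.
w on b → {r, u}.
No b-transition from s, t, x, y, z.
Union after reading b: {r, u, z}.
Now take the lambda-closure:
From z via lambda: add y.
From y via lambda: add x.
From x via lambda: add w.
From w via lambda: add s.
No new states can be added; the closed set is {r, s, u, w, x, y, z}.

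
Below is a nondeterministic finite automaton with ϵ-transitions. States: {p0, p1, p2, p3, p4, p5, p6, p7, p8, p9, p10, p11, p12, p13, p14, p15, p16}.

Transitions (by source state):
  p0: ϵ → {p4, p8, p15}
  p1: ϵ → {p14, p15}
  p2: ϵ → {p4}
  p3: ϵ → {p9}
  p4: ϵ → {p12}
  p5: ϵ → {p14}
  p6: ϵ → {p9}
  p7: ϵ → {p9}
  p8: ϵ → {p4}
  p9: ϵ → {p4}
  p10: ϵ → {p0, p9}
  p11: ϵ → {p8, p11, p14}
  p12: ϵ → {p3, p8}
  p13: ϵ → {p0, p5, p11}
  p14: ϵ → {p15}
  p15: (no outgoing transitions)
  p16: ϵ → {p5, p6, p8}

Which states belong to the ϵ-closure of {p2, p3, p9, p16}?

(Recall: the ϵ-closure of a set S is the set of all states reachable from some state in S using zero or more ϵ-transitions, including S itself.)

{p2, p3, p4, p5, p6, p8, p9, p12, p14, p15, p16}

Start with {p2, p3, p9, p16}.
From p2 via ϵ: add p4.
From p16 via ϵ: add p5, p6, p8.
From p4 via ϵ: add p12.
From p5 via ϵ: add p14.
From p14 via ϵ: add p15.
No new states can be added; the closed set is {p2, p3, p4, p5, p6, p8, p9, p12, p14, p15, p16}.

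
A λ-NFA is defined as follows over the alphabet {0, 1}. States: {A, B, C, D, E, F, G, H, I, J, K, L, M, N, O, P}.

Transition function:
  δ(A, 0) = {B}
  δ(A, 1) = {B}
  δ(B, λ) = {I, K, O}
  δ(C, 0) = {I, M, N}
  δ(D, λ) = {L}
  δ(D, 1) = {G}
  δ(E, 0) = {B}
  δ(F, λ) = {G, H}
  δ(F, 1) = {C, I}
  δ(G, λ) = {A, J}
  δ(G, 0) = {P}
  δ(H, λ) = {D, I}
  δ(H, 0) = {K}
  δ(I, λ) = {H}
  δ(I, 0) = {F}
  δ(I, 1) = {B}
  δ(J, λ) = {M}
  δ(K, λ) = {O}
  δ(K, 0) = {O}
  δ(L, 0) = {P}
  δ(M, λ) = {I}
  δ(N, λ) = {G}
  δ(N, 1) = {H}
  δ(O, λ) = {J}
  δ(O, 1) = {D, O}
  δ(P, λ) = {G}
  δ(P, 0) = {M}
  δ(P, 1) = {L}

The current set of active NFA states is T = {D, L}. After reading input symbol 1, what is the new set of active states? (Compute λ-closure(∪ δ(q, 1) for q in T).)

{A, D, G, H, I, J, L, M}

D on 1 → {G}.
No 1-transition from L.
Union after reading 1: {G}.
Now take the λ-closure:
From G via λ: add A, J.
From J via λ: add M.
From M via λ: add I.
From I via λ: add H.
From H via λ: add D.
From D via λ: add L.
No new states can be added; the closed set is {A, D, G, H, I, J, L, M}.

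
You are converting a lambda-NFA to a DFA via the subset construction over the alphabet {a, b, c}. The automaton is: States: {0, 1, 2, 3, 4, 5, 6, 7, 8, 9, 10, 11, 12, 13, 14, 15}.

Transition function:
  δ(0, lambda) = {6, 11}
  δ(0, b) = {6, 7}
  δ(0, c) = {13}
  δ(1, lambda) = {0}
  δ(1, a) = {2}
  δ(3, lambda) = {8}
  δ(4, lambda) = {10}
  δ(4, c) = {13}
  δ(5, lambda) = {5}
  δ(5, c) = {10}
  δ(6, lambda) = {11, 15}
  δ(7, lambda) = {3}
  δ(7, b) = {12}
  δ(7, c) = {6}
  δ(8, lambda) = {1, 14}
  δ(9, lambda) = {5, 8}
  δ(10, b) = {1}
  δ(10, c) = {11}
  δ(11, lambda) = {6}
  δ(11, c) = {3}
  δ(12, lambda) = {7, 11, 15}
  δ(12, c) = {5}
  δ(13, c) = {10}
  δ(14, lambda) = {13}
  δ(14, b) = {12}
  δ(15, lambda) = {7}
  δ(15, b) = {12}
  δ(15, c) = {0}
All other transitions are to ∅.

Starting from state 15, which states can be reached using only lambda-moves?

{0, 1, 3, 6, 7, 8, 11, 13, 14, 15}

Start with {15}.
From 15 via lambda: add 7.
From 7 via lambda: add 3.
From 3 via lambda: add 8.
From 8 via lambda: add 1, 14.
From 1 via lambda: add 0.
From 14 via lambda: add 13.
From 0 via lambda: add 6, 11.
No new states can be added; the closed set is {0, 1, 3, 6, 7, 8, 11, 13, 14, 15}.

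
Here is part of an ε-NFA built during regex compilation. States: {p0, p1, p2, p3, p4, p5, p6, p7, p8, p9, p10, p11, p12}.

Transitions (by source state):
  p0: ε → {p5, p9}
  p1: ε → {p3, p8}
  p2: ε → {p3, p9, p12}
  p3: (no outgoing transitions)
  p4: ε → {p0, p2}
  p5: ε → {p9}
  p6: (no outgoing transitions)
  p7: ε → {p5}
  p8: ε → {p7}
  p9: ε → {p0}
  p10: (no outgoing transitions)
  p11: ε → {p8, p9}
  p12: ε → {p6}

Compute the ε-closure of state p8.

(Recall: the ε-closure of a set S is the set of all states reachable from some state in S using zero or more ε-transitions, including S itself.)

{p0, p5, p7, p8, p9}

Start with {p8}.
From p8 via ε: add p7.
From p7 via ε: add p5.
From p5 via ε: add p9.
From p9 via ε: add p0.
No new states can be added; the closed set is {p0, p5, p7, p8, p9}.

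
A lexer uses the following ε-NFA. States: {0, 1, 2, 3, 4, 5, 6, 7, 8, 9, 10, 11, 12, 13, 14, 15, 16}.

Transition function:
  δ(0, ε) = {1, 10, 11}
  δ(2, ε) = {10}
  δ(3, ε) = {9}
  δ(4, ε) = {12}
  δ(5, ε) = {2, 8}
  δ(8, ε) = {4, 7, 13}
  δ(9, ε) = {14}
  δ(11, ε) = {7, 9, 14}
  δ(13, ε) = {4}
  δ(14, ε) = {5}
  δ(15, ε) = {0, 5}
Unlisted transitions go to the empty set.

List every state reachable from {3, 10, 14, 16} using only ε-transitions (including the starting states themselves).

Start with {3, 10, 14, 16}.
From 3 via ε: add 9.
From 14 via ε: add 5.
From 5 via ε: add 2, 8.
From 8 via ε: add 4, 7, 13.
From 4 via ε: add 12.
No new states can be added; the closed set is {2, 3, 4, 5, 7, 8, 9, 10, 12, 13, 14, 16}.

{2, 3, 4, 5, 7, 8, 9, 10, 12, 13, 14, 16}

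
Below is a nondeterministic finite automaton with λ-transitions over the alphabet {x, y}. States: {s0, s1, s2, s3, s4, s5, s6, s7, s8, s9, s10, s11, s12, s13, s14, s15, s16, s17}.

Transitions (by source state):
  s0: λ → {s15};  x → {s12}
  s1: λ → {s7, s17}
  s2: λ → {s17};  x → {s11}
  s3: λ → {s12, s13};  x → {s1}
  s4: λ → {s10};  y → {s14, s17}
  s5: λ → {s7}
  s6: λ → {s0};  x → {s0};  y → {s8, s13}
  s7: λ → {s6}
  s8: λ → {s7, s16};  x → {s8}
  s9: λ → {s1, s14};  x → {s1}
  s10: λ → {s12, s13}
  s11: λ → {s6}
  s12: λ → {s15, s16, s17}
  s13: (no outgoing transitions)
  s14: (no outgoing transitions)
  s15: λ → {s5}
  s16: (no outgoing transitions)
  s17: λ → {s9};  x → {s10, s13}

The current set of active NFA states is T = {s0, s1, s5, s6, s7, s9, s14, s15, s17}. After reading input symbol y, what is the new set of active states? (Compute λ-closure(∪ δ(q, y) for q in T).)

{s0, s5, s6, s7, s8, s13, s15, s16}

s6 on y → {s8, s13}.
No y-transition from s0, s1, s5, s7, s9, s14, s15, s17.
Union after reading y: {s8, s13}.
Now take the λ-closure:
From s8 via λ: add s7, s16.
From s7 via λ: add s6.
From s6 via λ: add s0.
From s0 via λ: add s15.
From s15 via λ: add s5.
No new states can be added; the closed set is {s0, s5, s6, s7, s8, s13, s15, s16}.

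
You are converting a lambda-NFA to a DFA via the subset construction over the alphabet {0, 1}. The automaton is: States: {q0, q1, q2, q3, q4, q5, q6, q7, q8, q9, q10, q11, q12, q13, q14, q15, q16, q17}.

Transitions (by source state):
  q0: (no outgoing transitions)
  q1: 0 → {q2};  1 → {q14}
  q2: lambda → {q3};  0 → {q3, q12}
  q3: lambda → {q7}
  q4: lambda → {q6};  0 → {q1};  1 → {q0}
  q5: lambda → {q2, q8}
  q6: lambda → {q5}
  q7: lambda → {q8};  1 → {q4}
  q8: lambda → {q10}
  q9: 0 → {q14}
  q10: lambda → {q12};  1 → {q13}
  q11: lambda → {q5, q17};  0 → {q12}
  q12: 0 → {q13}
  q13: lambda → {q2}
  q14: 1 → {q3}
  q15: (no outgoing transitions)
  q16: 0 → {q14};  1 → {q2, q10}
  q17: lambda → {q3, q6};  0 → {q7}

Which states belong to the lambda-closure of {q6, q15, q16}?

Start with {q6, q15, q16}.
From q6 via lambda: add q5.
From q5 via lambda: add q2, q8.
From q2 via lambda: add q3.
From q8 via lambda: add q10.
From q3 via lambda: add q7.
From q10 via lambda: add q12.
No new states can be added; the closed set is {q2, q3, q5, q6, q7, q8, q10, q12, q15, q16}.

{q2, q3, q5, q6, q7, q8, q10, q12, q15, q16}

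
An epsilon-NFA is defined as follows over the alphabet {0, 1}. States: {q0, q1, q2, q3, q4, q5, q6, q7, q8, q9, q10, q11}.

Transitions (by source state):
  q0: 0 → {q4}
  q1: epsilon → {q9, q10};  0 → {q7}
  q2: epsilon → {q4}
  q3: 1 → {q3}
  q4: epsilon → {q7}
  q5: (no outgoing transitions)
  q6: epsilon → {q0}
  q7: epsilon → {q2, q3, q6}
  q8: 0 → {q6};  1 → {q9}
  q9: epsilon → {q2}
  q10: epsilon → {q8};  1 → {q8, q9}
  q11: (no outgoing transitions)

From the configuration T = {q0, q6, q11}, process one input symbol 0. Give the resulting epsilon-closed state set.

{q0, q2, q3, q4, q6, q7}

q0 on 0 → {q4}.
No 0-transition from q6, q11.
Union after reading 0: {q4}.
Now take the epsilon-closure:
From q4 via epsilon: add q7.
From q7 via epsilon: add q2, q3, q6.
From q6 via epsilon: add q0.
No new states can be added; the closed set is {q0, q2, q3, q4, q6, q7}.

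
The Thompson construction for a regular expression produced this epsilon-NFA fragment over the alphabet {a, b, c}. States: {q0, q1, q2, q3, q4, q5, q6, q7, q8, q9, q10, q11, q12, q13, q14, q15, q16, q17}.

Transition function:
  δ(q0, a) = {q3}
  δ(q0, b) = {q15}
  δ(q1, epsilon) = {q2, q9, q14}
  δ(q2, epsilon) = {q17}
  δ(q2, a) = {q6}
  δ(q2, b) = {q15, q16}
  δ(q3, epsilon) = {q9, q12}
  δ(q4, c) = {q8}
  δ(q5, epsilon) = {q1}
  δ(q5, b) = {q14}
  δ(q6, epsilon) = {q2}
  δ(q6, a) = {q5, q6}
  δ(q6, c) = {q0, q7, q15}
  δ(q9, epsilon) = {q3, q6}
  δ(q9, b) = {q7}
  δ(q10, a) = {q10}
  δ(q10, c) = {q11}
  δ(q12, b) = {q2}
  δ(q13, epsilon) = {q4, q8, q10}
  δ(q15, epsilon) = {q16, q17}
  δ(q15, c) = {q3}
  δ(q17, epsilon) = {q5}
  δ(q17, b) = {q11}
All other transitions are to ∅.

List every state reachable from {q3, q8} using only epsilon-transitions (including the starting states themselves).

Start with {q3, q8}.
From q3 via epsilon: add q9, q12.
From q9 via epsilon: add q6.
From q6 via epsilon: add q2.
From q2 via epsilon: add q17.
From q17 via epsilon: add q5.
From q5 via epsilon: add q1.
From q1 via epsilon: add q14.
No new states can be added; the closed set is {q1, q2, q3, q5, q6, q8, q9, q12, q14, q17}.

{q1, q2, q3, q5, q6, q8, q9, q12, q14, q17}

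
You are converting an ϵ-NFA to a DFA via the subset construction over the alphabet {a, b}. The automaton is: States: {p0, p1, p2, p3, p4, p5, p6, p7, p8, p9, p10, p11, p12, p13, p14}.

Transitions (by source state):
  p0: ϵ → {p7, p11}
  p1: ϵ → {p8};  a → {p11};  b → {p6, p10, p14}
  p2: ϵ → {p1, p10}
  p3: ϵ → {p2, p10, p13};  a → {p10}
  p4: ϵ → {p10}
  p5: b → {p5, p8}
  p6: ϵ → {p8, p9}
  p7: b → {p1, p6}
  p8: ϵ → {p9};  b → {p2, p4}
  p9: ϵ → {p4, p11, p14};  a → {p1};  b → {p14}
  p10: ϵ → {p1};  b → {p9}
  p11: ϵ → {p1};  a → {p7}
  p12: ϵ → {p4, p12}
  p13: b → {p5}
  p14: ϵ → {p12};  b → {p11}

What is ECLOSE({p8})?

{p1, p4, p8, p9, p10, p11, p12, p14}

Start with {p8}.
From p8 via ϵ: add p9.
From p9 via ϵ: add p4, p11, p14.
From p4 via ϵ: add p10.
From p11 via ϵ: add p1.
From p14 via ϵ: add p12.
No new states can be added; the closed set is {p1, p4, p8, p9, p10, p11, p12, p14}.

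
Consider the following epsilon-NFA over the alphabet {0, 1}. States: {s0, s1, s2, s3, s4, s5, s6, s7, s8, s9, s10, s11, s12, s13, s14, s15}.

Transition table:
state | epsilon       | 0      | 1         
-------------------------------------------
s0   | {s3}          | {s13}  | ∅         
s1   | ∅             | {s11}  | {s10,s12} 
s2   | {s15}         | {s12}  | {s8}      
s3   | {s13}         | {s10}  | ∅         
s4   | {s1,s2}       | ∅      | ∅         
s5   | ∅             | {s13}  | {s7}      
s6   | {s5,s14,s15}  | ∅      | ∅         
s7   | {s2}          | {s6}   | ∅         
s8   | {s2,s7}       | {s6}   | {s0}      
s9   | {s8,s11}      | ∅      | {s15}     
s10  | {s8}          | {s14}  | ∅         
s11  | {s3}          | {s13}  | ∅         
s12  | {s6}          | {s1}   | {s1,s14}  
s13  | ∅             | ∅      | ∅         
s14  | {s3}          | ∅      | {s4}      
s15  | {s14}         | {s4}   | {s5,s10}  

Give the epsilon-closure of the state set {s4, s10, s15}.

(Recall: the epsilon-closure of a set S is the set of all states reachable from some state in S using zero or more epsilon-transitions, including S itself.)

Start with {s4, s10, s15}.
From s4 via epsilon: add s1, s2.
From s10 via epsilon: add s8.
From s15 via epsilon: add s14.
From s8 via epsilon: add s7.
From s14 via epsilon: add s3.
From s3 via epsilon: add s13.
No new states can be added; the closed set is {s1, s2, s3, s4, s7, s8, s10, s13, s14, s15}.

{s1, s2, s3, s4, s7, s8, s10, s13, s14, s15}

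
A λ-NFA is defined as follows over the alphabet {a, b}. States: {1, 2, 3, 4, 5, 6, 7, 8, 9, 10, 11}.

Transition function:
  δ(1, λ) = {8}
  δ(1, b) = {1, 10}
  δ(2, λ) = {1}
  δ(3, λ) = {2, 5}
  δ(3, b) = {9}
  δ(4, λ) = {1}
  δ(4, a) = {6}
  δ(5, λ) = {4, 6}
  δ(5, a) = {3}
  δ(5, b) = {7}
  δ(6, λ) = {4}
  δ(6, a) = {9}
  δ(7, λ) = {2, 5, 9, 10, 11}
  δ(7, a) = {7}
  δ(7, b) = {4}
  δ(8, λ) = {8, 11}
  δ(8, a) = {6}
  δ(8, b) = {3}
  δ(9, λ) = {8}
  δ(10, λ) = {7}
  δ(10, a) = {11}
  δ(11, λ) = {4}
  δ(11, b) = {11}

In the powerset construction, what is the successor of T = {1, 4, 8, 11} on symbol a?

4 on a → {6}.
8 on a → {6}.
No a-transition from 1, 11.
Union after reading a: {6}.
Now take the λ-closure:
From 6 via λ: add 4.
From 4 via λ: add 1.
From 1 via λ: add 8.
From 8 via λ: add 11.
No new states can be added; the closed set is {1, 4, 6, 8, 11}.

{1, 4, 6, 8, 11}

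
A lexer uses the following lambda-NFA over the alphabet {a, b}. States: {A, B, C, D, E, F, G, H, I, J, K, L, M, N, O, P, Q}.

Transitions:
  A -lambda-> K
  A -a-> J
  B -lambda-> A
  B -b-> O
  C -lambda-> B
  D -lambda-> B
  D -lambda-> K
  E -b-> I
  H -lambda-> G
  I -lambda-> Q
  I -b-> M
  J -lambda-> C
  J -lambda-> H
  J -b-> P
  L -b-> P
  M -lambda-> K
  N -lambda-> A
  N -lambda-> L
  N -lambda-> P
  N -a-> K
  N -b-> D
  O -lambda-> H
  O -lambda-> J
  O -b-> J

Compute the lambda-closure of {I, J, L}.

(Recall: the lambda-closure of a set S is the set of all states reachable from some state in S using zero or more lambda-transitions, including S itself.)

Start with {I, J, L}.
From I via lambda: add Q.
From J via lambda: add C, H.
From C via lambda: add B.
From H via lambda: add G.
From B via lambda: add A.
From A via lambda: add K.
No new states can be added; the closed set is {A, B, C, G, H, I, J, K, L, Q}.

{A, B, C, G, H, I, J, K, L, Q}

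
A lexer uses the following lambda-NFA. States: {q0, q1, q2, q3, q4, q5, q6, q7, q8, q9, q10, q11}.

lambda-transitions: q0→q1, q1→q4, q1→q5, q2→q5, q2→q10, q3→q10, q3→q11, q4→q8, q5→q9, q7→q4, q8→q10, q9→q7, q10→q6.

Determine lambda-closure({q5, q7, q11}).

Start with {q5, q7, q11}.
From q5 via lambda: add q9.
From q7 via lambda: add q4.
From q4 via lambda: add q8.
From q8 via lambda: add q10.
From q10 via lambda: add q6.
No new states can be added; the closed set is {q4, q5, q6, q7, q8, q9, q10, q11}.

{q4, q5, q6, q7, q8, q9, q10, q11}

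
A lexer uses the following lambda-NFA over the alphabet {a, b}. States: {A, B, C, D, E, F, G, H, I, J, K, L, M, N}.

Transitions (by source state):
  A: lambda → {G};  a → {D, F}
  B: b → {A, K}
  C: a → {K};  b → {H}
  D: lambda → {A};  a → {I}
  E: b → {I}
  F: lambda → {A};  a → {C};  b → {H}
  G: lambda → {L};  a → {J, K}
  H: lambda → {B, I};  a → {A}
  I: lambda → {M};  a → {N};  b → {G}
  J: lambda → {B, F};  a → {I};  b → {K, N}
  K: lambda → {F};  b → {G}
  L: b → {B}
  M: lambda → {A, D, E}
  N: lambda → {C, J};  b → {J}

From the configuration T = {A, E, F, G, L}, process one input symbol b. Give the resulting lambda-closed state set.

E on b → {I}.
F on b → {H}.
L on b → {B}.
No b-transition from A, G.
Union after reading b: {B, H, I}.
Now take the lambda-closure:
From I via lambda: add M.
From M via lambda: add A, D, E.
From A via lambda: add G.
From G via lambda: add L.
No new states can be added; the closed set is {A, B, D, E, G, H, I, L, M}.

{A, B, D, E, G, H, I, L, M}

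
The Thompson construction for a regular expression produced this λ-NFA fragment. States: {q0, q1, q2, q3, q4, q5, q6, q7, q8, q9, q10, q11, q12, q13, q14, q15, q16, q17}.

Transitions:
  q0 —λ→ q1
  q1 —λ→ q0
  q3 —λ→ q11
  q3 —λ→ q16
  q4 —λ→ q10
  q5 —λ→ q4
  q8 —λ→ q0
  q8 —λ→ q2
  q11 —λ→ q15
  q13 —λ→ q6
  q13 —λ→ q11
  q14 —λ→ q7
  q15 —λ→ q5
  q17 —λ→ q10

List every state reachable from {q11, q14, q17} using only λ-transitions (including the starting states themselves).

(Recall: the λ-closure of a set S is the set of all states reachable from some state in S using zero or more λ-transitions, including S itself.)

Start with {q11, q14, q17}.
From q11 via λ: add q15.
From q14 via λ: add q7.
From q17 via λ: add q10.
From q15 via λ: add q5.
From q5 via λ: add q4.
No new states can be added; the closed set is {q4, q5, q7, q10, q11, q14, q15, q17}.

{q4, q5, q7, q10, q11, q14, q15, q17}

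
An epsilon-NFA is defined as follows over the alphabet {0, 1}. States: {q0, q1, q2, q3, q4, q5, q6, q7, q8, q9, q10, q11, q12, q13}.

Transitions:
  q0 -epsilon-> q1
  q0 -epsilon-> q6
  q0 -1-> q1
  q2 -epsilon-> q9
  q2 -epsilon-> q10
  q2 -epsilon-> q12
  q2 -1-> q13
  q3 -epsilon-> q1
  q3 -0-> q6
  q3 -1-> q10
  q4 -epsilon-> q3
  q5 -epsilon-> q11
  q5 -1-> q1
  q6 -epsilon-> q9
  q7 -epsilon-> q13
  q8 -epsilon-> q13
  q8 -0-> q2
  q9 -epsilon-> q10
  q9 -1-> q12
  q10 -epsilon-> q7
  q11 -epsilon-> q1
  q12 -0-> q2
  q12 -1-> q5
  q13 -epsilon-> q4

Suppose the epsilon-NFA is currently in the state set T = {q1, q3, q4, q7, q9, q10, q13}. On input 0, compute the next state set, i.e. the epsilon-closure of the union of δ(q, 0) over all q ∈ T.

{q1, q3, q4, q6, q7, q9, q10, q13}

q3 on 0 → {q6}.
No 0-transition from q1, q4, q7, q9, q10, q13.
Union after reading 0: {q6}.
Now take the epsilon-closure:
From q6 via epsilon: add q9.
From q9 via epsilon: add q10.
From q10 via epsilon: add q7.
From q7 via epsilon: add q13.
From q13 via epsilon: add q4.
From q4 via epsilon: add q3.
From q3 via epsilon: add q1.
No new states can be added; the closed set is {q1, q3, q4, q6, q7, q9, q10, q13}.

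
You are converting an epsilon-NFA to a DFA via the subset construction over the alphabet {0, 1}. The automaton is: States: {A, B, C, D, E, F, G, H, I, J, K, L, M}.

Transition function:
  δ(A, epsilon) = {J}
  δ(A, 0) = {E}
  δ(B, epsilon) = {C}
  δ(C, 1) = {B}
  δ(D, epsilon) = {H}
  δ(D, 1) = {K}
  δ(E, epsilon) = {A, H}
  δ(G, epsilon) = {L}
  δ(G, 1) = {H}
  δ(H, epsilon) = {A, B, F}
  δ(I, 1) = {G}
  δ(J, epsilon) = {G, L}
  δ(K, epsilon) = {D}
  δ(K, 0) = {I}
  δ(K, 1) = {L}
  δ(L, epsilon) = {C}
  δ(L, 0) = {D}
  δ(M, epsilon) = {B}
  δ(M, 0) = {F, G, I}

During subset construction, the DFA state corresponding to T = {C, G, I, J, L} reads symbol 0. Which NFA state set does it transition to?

L on 0 → {D}.
No 0-transition from C, G, I, J.
Union after reading 0: {D}.
Now take the epsilon-closure:
From D via epsilon: add H.
From H via epsilon: add A, B, F.
From A via epsilon: add J.
From B via epsilon: add C.
From J via epsilon: add G, L.
No new states can be added; the closed set is {A, B, C, D, F, G, H, J, L}.

{A, B, C, D, F, G, H, J, L}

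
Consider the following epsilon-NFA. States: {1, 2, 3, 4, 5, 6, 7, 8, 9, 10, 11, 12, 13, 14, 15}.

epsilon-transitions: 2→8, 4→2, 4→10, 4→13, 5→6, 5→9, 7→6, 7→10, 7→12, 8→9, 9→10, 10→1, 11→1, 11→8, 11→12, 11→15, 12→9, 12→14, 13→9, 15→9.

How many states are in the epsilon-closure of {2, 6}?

Start with {2, 6}.
From 2 via epsilon: add 8.
From 8 via epsilon: add 9.
From 9 via epsilon: add 10.
From 10 via epsilon: add 1.
epsilon-closure = {1, 2, 6, 8, 9, 10}, which has 6 states.

6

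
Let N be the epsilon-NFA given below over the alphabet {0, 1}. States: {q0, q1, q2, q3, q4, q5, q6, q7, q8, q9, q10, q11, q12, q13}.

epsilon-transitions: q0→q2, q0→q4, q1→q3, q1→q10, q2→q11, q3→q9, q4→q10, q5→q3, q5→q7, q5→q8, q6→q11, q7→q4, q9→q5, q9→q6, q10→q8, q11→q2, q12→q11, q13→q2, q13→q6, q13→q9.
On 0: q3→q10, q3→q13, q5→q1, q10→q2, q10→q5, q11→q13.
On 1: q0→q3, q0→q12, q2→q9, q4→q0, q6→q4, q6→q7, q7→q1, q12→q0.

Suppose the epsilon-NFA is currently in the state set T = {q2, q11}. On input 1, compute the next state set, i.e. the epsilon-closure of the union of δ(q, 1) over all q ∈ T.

q2 on 1 → {q9}.
No 1-transition from q11.
Union after reading 1: {q9}.
Now take the epsilon-closure:
From q9 via epsilon: add q5, q6.
From q5 via epsilon: add q3, q7, q8.
From q6 via epsilon: add q11.
From q7 via epsilon: add q4.
From q11 via epsilon: add q2.
From q4 via epsilon: add q10.
No new states can be added; the closed set is {q2, q3, q4, q5, q6, q7, q8, q9, q10, q11}.

{q2, q3, q4, q5, q6, q7, q8, q9, q10, q11}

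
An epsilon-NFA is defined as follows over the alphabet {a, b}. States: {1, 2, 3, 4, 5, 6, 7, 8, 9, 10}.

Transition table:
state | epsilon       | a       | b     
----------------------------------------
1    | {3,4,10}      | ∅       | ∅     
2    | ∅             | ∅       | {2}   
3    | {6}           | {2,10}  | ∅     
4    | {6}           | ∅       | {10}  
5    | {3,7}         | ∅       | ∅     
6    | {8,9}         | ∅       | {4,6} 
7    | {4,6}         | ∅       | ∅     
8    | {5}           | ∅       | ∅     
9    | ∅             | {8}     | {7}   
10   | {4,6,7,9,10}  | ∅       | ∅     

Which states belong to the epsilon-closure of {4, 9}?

Start with {4, 9}.
From 4 via epsilon: add 6.
From 6 via epsilon: add 8.
From 8 via epsilon: add 5.
From 5 via epsilon: add 3, 7.
No new states can be added; the closed set is {3, 4, 5, 6, 7, 8, 9}.

{3, 4, 5, 6, 7, 8, 9}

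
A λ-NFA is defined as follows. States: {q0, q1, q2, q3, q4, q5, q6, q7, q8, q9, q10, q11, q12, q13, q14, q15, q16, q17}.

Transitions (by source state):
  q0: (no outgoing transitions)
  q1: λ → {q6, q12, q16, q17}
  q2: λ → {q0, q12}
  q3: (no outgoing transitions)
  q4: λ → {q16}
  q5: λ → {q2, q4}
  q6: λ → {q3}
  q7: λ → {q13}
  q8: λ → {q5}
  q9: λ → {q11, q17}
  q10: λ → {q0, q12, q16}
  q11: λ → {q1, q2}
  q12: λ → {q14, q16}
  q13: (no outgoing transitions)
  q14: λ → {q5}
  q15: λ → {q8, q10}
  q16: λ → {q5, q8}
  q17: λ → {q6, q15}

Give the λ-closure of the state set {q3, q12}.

{q0, q2, q3, q4, q5, q8, q12, q14, q16}

Start with {q3, q12}.
From q12 via λ: add q14, q16.
From q14 via λ: add q5.
From q16 via λ: add q8.
From q5 via λ: add q2, q4.
From q2 via λ: add q0.
No new states can be added; the closed set is {q0, q2, q3, q4, q5, q8, q12, q14, q16}.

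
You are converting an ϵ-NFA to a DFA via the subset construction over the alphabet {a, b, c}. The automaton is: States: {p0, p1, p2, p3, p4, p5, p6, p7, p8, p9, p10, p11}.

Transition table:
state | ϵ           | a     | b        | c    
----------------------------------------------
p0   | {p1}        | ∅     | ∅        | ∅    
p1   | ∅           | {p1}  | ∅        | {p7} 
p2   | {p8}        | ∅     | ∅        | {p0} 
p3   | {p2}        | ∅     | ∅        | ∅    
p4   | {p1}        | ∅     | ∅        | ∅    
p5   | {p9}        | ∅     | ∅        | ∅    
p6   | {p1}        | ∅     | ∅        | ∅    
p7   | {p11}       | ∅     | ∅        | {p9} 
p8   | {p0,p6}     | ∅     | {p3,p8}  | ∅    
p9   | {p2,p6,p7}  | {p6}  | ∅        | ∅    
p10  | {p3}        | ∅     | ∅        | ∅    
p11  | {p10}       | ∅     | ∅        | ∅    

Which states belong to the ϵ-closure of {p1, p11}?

{p0, p1, p2, p3, p6, p8, p10, p11}

Start with {p1, p11}.
From p11 via ϵ: add p10.
From p10 via ϵ: add p3.
From p3 via ϵ: add p2.
From p2 via ϵ: add p8.
From p8 via ϵ: add p0, p6.
No new states can be added; the closed set is {p0, p1, p2, p3, p6, p8, p10, p11}.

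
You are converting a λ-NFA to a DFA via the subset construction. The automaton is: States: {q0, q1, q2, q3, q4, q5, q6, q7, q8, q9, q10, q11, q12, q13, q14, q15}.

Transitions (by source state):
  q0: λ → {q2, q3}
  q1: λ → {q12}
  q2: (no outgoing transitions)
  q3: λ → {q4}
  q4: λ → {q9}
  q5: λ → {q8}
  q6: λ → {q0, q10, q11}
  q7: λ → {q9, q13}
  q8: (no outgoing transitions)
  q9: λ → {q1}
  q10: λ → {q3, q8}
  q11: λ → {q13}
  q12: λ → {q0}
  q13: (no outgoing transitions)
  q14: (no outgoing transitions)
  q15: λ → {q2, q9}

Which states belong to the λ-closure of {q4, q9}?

{q0, q1, q2, q3, q4, q9, q12}

Start with {q4, q9}.
From q9 via λ: add q1.
From q1 via λ: add q12.
From q12 via λ: add q0.
From q0 via λ: add q2, q3.
No new states can be added; the closed set is {q0, q1, q2, q3, q4, q9, q12}.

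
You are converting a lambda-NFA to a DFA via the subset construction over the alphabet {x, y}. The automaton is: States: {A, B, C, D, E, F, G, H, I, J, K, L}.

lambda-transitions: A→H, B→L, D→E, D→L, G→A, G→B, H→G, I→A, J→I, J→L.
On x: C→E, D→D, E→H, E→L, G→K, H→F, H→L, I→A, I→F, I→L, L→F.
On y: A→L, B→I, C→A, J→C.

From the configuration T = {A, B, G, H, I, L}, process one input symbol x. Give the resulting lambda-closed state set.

G on x → {K}.
H on x → {F, L}.
I on x → {A, F, L}.
L on x → {F}.
No x-transition from A, B.
Union after reading x: {A, F, K, L}.
Now take the lambda-closure:
From A via lambda: add H.
From H via lambda: add G.
From G via lambda: add B.
No new states can be added; the closed set is {A, B, F, G, H, K, L}.

{A, B, F, G, H, K, L}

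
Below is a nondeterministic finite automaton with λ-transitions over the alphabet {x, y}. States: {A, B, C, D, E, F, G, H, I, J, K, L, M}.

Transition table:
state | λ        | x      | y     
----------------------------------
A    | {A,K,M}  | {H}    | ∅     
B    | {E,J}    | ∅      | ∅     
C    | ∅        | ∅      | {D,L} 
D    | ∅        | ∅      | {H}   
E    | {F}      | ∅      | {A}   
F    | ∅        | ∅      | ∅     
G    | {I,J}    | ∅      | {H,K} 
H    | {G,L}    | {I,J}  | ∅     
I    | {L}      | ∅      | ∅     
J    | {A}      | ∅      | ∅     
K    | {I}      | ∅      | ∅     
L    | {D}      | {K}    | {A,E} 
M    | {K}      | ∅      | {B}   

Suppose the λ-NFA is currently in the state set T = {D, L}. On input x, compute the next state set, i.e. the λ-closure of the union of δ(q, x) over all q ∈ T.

{D, I, K, L}

L on x → {K}.
No x-transition from D.
Union after reading x: {K}.
Now take the λ-closure:
From K via λ: add I.
From I via λ: add L.
From L via λ: add D.
No new states can be added; the closed set is {D, I, K, L}.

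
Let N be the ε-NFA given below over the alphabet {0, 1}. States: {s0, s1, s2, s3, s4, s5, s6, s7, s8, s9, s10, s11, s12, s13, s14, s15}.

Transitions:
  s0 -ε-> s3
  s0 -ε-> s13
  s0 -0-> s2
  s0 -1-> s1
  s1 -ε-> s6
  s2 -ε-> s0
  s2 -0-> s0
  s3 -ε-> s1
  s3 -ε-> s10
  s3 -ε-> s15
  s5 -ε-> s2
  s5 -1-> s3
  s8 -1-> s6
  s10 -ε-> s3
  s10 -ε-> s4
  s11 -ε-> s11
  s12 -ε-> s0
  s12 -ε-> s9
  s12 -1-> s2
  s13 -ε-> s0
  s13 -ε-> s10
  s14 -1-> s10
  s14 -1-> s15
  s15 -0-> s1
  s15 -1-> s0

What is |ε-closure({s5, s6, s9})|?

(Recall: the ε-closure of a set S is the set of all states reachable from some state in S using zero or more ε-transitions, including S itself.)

Start with {s5, s6, s9}.
From s5 via ε: add s2.
From s2 via ε: add s0.
From s0 via ε: add s3, s13.
From s3 via ε: add s1, s10, s15.
From s10 via ε: add s4.
ε-closure = {s0, s1, s2, s3, s4, s5, s6, s9, s10, s13, s15}, which has 11 states.

11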